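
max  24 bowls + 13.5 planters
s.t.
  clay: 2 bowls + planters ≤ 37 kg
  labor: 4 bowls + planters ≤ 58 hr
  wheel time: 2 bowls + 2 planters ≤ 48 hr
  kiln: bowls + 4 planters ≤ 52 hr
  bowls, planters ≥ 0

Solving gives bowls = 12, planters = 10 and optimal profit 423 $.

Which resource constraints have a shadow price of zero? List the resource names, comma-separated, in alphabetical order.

clay: 34/37 (slack 3)
labor: 58/58 (binding)
wheel time: 44/48 (slack 4)
kiln: 52/52 (binding)
By complementary slackness, a constraint with positive slack has shadow price 0 → clay, wheel time.

clay, wheel time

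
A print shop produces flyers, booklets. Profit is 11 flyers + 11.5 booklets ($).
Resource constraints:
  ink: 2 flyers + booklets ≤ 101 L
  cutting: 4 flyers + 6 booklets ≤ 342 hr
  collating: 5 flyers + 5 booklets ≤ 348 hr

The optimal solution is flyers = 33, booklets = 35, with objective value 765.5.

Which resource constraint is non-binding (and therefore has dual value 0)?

collating

ink: 101/101 (binding)
cutting: 342/342 (binding)
collating: 340/348 (slack 8)
By complementary slackness, a constraint with positive slack has shadow price 0 → collating.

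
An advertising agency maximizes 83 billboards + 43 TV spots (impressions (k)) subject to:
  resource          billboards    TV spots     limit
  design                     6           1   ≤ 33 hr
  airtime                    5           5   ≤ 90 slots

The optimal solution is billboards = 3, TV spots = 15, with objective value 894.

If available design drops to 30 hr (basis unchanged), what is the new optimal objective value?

Both design and airtime are binding at x*.
Dual feasibility on the basic columns requires 6·y_design + 5·y_airtime = 83, 1·y_design + 5·y_airtime = 43.
This yields shadow prices y_design = 8, y_airtime = 7.
Δz = y_design·Δb = 8 × (-3) = -24, so new z* = 894 − 24 = 870.

870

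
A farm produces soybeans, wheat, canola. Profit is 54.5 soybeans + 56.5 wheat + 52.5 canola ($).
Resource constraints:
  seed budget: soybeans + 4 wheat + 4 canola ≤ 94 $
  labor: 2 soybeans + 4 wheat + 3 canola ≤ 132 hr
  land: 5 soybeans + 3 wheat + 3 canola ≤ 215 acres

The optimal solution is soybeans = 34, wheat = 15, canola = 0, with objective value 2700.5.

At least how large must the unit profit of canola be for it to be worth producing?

Binding: seed budget and land. Non-binding: labor (4 unused).
Since labor is not tight, its dual is 0.
Dual feasibility on the basic columns requires 1·y_seed budget + 5·y_land = 54.5, 4·y_seed budget + 3·y_land = 56.5.
→ y_seed budget = 7 and y_land = 9.5.
canola enters the basis when its profit ≥ yᵀa₃ = 7·4 + 9.5·3 = 56.5.

56.5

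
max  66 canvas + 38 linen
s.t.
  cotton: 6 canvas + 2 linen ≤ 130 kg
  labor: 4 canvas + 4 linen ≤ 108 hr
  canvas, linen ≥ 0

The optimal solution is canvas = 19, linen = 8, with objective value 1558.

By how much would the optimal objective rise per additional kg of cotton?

At the optimum: cotton uses 130 of 130 (binding); labor uses 108 of 108 (binding).
Dual feasibility on the basic columns requires 6·y_cotton + 4·y_labor = 66, 2·y_cotton + 4·y_labor = 38.
→ y_cotton = 7 and y_labor = 6.
Shadow price of cotton = 7.

7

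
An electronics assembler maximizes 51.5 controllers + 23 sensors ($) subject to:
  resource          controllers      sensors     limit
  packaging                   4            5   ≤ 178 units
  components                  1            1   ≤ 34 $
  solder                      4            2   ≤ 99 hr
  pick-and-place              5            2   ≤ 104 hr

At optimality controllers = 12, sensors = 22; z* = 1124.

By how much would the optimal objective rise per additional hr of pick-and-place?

9.5

Check each constraint at x*: packaging 158/178 (slack 20); components 34/34 (tight); solder 92/99 (slack 7); pick-and-place 104/104 (tight).
Since packaging, solder are not tight, their duals are 0.
The binding rows give the dual system: 1·y_components + 5·y_pick-and-place = 51.5 and 1·y_components + 2·y_pick-and-place = 23.
Solving: y_components = 4, y_pick-and-place = 9.5.
Shadow price of pick-and-place = 9.5.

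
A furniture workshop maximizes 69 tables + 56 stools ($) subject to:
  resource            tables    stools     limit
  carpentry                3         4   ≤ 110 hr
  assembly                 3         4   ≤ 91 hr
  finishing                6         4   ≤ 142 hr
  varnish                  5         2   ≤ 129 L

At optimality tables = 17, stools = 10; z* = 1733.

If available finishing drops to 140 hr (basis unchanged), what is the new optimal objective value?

Check each constraint at x*: carpentry 91/110 (slack 19); assembly 91/91 (tight); finishing 142/142 (tight); varnish 105/129 (slack 24).
Since carpentry, varnish are not tight, their duals are 0.
The binding rows give the dual system: 3·y_assembly + 6·y_finishing = 69 and 4·y_assembly + 4·y_finishing = 56.
This yields shadow prices y_assembly = 5, y_finishing = 9.
Δz = y_finishing·Δb = 9 × (-2) = -18, so new z* = 1733 − 18 = 1715.

1715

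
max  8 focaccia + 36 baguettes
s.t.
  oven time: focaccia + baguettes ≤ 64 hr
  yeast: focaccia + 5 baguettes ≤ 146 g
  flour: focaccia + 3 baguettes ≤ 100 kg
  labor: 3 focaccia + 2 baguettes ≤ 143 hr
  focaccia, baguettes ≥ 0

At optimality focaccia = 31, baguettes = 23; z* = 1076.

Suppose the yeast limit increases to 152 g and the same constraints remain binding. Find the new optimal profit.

Check each constraint at x*: oven time 54/64 (slack 10); yeast 146/146 (tight); flour 100/100 (tight); labor 139/143 (slack 4).
By complementary slackness, y = 0 for the non-binding constraints.
Dual feasibility on the basic columns requires 1·y_yeast + 1·y_flour = 8, 5·y_yeast + 3·y_flour = 36.
This yields shadow prices y_yeast = 6, y_flour = 2.
Δz = y_yeast·Δb = 6 × (6) = 36, so new z* = 1076 + 36 = 1112.

1112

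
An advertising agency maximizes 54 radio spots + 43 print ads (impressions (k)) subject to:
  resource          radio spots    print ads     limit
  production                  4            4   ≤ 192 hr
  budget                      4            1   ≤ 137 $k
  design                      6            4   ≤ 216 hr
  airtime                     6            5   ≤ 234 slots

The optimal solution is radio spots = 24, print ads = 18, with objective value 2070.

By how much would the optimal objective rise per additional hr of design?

2

Binding: design and airtime. Non-binding: production (24 unused), budget (23 unused).
By complementary slackness, y = 0 for the non-binding constraints.
From A_Bᵀ y = c: 6·y_design + 6·y_airtime = 54; 4·y_design + 5·y_airtime = 43.
This yields shadow prices y_design = 2, y_airtime = 7.
Shadow price of design = 2.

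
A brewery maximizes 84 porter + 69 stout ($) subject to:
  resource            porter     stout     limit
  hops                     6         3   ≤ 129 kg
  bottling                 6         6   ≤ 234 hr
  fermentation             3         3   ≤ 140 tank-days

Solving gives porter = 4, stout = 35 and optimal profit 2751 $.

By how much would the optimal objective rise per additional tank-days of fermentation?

0

At the optimum: hops uses 129 of 129 (binding); bottling uses 234 of 234 (binding); fermentation uses 117 of 140 (slack = 23).
Since fermentation is not tight, its dual is 0.
Dual feasibility on the basic columns requires 6·y_hops + 6·y_bottling = 84, 3·y_hops + 6·y_bottling = 69.
→ y_hops = 5 and y_bottling = 9.
Shadow price of fermentation = 0.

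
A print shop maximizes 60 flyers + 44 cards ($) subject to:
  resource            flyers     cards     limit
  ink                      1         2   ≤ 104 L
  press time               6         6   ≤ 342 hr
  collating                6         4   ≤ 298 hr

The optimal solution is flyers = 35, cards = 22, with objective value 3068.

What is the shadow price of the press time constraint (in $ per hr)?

At the optimum: ink uses 79 of 104 (slack = 25); press time uses 342 of 342 (binding); collating uses 298 of 298 (binding).
Since ink is not tight, its dual is 0.
Dual feasibility on the basic columns requires 6·y_press time + 6·y_collating = 60, 6·y_press time + 4·y_collating = 44.
This yields shadow prices y_press time = 2, y_collating = 8.
Shadow price of press time = 2.

2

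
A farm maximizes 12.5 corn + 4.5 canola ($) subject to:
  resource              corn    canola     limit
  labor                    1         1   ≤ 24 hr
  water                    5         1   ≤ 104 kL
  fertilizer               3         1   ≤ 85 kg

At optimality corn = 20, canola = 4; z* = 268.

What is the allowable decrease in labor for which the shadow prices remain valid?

3.2

Binding constraints: labor, water. The basis is B = [[1,1],[5,1]] with det -4.
Per unit decrease in labor, x* moves by d = (0.25, -1.25).
The basis stays optimal until canola reaches 0; allowable decrease = 3.2 hr.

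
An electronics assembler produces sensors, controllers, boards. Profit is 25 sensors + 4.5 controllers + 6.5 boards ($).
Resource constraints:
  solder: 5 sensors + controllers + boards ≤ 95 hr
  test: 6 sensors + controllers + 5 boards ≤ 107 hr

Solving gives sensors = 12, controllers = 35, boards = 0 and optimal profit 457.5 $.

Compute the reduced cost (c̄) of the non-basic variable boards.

At the optimum: solder uses 95 of 95 (binding); test uses 107 of 107 (binding).
The binding rows give the dual system: 5·y_solder + 6·y_test = 25 and 1·y_solder + 1·y_test = 4.5.
Solving: y_solder = 2, y_test = 2.5.
Reduced cost of boards: c₃ − yᵀa₃ = 6.5 − (2·1 + 2.5·5) = 6.5 − 14.5 = -8.

-8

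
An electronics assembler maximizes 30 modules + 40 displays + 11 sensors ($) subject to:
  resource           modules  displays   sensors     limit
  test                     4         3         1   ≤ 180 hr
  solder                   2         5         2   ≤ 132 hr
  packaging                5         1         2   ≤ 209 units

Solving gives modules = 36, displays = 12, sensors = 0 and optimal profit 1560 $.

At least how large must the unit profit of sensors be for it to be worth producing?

At the optimum: test uses 180 of 180 (binding); solder uses 132 of 132 (binding); packaging uses 192 of 209 (slack = 17).
Since packaging is not tight, its dual is 0.
Dual feasibility on the basic columns requires 4·y_test + 2·y_solder = 30, 3·y_test + 5·y_solder = 40.
Solving: y_test = 5, y_solder = 5.
sensors enters the basis when its profit ≥ yᵀa₃ = 5·1 + 5·2 = 15.

15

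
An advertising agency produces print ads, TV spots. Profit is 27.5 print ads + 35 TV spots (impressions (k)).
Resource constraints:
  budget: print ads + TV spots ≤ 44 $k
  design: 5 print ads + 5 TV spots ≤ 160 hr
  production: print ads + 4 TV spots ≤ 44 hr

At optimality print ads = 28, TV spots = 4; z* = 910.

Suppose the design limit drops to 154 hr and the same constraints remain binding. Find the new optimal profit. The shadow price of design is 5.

Δb = -6, so new z* = 910 + (5)·(-6) = 910 − 30 = 880.

880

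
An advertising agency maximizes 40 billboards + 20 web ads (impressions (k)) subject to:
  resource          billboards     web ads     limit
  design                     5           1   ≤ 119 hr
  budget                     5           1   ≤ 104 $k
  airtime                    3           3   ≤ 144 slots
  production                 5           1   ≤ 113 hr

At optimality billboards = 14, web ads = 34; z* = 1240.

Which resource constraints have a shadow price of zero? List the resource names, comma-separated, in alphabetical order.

design: 104/119 (slack 15)
budget: 104/104 (binding)
airtime: 144/144 (binding)
production: 104/113 (slack 9)
By complementary slackness, a constraint with positive slack has shadow price 0 → design, production.

design, production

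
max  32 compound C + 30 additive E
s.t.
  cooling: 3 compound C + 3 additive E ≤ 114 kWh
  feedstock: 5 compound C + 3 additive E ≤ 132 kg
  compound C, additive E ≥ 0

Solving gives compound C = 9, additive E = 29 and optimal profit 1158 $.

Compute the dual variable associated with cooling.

9

Check each constraint at x*: cooling 114/114 (tight); feedstock 132/132 (tight).
The binding rows give the dual system: 3·y_cooling + 5·y_feedstock = 32 and 3·y_cooling + 3·y_feedstock = 30.
Solving: y_cooling = 9, y_feedstock = 1.
Shadow price of cooling = 9.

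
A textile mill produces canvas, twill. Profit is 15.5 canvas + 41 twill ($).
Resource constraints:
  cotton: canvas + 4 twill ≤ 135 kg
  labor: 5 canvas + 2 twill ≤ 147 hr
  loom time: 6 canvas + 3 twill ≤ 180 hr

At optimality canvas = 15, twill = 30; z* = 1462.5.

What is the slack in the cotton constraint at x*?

cotton used = 1·15 + 4·30 = 135; slack = 135 − 135 = 0.

0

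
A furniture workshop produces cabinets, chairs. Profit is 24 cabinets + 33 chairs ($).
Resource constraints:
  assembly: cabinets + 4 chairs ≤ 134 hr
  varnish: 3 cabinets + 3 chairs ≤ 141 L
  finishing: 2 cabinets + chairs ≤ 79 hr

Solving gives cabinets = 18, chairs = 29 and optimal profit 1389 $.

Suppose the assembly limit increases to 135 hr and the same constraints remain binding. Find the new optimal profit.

1392

Binding: assembly and varnish. Non-binding: finishing (14 unused).
By complementary slackness, y = 0 for the non-binding constraint.
Dual feasibility on the basic columns requires 1·y_assembly + 3·y_varnish = 24, 4·y_assembly + 3·y_varnish = 33.
→ y_assembly = 3 and y_varnish = 7.
Δz = y_assembly·Δb = 3 × (1) = 3, so new z* = 1389 + 3 = 1392.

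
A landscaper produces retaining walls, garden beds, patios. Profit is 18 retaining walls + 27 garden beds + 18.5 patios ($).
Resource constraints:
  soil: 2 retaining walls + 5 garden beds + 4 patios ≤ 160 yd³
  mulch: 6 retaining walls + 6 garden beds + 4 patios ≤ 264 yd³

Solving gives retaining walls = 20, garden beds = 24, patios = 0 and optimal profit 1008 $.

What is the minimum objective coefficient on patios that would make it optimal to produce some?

20

At the optimum: soil uses 160 of 160 (binding); mulch uses 264 of 264 (binding).
The binding rows give the dual system: 2·y_soil + 6·y_mulch = 18 and 5·y_soil + 6·y_mulch = 27.
This yields shadow prices y_soil = 3, y_mulch = 2.
patios enters the basis when its profit ≥ yᵀa₃ = 3·4 + 2·4 = 20.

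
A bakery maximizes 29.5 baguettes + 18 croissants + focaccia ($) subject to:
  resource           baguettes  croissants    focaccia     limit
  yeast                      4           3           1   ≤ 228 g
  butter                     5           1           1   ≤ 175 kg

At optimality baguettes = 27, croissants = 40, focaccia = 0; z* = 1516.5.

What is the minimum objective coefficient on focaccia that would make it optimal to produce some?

7

At the optimum: yeast uses 228 of 228 (binding); butter uses 175 of 175 (binding).
The binding rows give the dual system: 4·y_yeast + 5·y_butter = 29.5 and 3·y_yeast + 1·y_butter = 18.
This yields shadow prices y_yeast = 5.5, y_butter = 1.5.
focaccia enters the basis when its profit ≥ yᵀa₃ = 5.5·1 + 1.5·1 = 7.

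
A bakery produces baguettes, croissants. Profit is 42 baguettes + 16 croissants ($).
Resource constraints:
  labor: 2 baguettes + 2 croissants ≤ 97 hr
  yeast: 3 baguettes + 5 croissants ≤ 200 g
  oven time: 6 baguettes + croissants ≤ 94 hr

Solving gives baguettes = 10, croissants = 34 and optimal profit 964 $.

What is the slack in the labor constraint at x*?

labor used = 2·10 + 2·34 = 88; slack = 97 − 88 = 9.

9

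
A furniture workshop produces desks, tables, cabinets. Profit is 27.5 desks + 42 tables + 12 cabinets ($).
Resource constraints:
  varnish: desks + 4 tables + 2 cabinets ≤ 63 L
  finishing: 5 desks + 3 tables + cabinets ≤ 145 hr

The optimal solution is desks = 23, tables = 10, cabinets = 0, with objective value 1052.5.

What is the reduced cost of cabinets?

Check each constraint at x*: varnish 63/63 (tight); finishing 145/145 (tight).
From A_Bᵀ y = c: 1·y_varnish + 5·y_finishing = 27.5; 4·y_varnish + 3·y_finishing = 42.
→ y_varnish = 7.5 and y_finishing = 4.
Reduced cost of cabinets: c₃ − yᵀa₃ = 12 − (7.5·2 + 4·1) = 12 − 19 = -7.

-7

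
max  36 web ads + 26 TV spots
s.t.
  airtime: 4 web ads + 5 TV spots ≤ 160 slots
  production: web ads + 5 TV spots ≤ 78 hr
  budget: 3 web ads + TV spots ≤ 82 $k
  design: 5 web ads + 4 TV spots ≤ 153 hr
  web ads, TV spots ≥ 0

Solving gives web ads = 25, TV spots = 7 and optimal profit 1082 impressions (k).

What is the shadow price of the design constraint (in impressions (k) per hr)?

6

Check each constraint at x*: airtime 135/160 (slack 25); production 60/78 (slack 18); budget 82/82 (tight); design 153/153 (tight).
Since airtime, production are not tight, their duals are 0.
From A_Bᵀ y = c: 3·y_budget + 5·y_design = 36; 1·y_budget + 4·y_design = 26.
→ y_budget = 2 and y_design = 6.
Shadow price of design = 6.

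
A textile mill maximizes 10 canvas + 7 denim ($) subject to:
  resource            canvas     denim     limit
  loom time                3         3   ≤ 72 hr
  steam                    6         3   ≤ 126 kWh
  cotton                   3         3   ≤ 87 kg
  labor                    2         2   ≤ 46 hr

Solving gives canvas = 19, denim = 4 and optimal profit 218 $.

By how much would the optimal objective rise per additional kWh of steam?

Check each constraint at x*: loom time 69/72 (slack 3); steam 126/126 (tight); cotton 69/87 (slack 18); labor 46/46 (tight).
By complementary slackness, y = 0 for the non-binding constraints.
Dual feasibility on the basic columns requires 6·y_steam + 2·y_labor = 10, 3·y_steam + 2·y_labor = 7.
Solving: y_steam = 1, y_labor = 2.
Shadow price of steam = 1.

1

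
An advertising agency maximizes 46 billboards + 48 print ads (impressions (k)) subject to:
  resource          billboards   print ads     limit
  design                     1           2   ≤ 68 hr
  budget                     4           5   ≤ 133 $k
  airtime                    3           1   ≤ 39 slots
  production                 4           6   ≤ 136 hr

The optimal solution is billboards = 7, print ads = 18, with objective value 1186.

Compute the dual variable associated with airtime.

6

Check each constraint at x*: design 43/68 (slack 25); budget 118/133 (slack 15); airtime 39/39 (tight); production 136/136 (tight).
Slack constraints have shadow price 0 (complementary slackness).
From A_Bᵀ y = c: 3·y_airtime + 4·y_production = 46; 1·y_airtime + 6·y_production = 48.
→ y_airtime = 6 and y_production = 7.
Shadow price of airtime = 6.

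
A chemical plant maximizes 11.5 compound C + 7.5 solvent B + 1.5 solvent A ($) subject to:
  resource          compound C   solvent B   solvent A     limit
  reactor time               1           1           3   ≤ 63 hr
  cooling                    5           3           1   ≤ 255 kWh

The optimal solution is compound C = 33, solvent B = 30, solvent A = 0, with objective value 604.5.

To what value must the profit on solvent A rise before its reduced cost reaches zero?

At the optimum: reactor time uses 63 of 63 (binding); cooling uses 255 of 255 (binding).
The binding rows give the dual system: 1·y_reactor time + 5·y_cooling = 11.5 and 1·y_reactor time + 3·y_cooling = 7.5.
→ y_reactor time = 1.5 and y_cooling = 2.
solvent A enters the basis when its profit ≥ yᵀa₃ = 1.5·3 + 2·1 = 6.5.

6.5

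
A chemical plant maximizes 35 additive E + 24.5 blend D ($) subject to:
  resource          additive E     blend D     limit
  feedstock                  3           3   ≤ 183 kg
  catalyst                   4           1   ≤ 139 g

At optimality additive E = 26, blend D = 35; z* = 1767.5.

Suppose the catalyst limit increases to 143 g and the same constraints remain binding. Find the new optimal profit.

At the optimum: feedstock uses 183 of 183 (binding); catalyst uses 139 of 139 (binding).
Dual feasibility on the basic columns requires 3·y_feedstock + 4·y_catalyst = 35, 3·y_feedstock + 1·y_catalyst = 24.5.
This yields shadow prices y_feedstock = 7, y_catalyst = 3.5.
Δz = y_catalyst·Δb = 3.5 × (4) = 14, so new z* = 1767.5 + 14 = 1781.5.

1781.5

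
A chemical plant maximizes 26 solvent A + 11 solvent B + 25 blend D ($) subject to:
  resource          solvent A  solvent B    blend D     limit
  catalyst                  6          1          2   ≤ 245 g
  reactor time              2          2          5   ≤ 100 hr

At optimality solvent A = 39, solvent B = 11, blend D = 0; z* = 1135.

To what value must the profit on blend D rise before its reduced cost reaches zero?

At the optimum: catalyst uses 245 of 245 (binding); reactor time uses 100 of 100 (binding).
From A_Bᵀ y = c: 6·y_catalyst + 2·y_reactor time = 26; 1·y_catalyst + 2·y_reactor time = 11.
→ y_catalyst = 3 and y_reactor time = 4.
blend D enters the basis when its profit ≥ yᵀa₃ = 3·2 + 4·5 = 26.

26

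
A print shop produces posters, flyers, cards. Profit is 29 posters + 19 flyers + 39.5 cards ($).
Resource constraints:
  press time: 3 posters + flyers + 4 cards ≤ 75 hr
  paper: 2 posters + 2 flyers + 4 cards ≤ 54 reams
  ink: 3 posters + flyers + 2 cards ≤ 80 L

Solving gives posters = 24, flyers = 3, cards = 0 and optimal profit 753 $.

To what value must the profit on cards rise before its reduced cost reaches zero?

48

At the optimum: press time uses 75 of 75 (binding); paper uses 54 of 54 (binding); ink uses 75 of 80 (slack = 5).
By complementary slackness, y = 0 for the non-binding constraint.
From A_Bᵀ y = c: 3·y_press time + 2·y_paper = 29; 1·y_press time + 2·y_paper = 19.
Solving: y_press time = 5, y_paper = 7.
cards enters the basis when its profit ≥ yᵀa₃ = 5·4 + 7·4 = 48.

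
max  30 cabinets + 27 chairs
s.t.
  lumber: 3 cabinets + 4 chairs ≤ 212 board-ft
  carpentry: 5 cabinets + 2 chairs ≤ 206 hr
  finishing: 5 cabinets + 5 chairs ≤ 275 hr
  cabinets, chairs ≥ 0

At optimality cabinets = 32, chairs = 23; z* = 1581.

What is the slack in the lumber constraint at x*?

24

lumber used = 3·32 + 4·23 = 188; slack = 212 − 188 = 24.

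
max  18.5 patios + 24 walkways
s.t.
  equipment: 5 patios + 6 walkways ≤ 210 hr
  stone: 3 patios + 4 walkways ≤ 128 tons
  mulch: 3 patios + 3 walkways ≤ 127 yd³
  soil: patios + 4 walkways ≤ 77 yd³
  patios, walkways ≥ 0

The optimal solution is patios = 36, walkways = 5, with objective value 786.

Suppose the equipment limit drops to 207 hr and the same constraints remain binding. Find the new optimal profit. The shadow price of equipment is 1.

Δb = -3, so new z* = 786 + (1)·(-3) = 786 − 3 = 783.

783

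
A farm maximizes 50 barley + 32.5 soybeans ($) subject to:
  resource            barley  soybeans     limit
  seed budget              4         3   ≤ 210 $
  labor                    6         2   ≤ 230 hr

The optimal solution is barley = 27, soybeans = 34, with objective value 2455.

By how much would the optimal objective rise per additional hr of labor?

At the optimum: seed budget uses 210 of 210 (binding); labor uses 230 of 230 (binding).
From A_Bᵀ y = c: 4·y_seed budget + 6·y_labor = 50; 3·y_seed budget + 2·y_labor = 32.5.
Solving: y_seed budget = 9.5, y_labor = 2.
Shadow price of labor = 2.

2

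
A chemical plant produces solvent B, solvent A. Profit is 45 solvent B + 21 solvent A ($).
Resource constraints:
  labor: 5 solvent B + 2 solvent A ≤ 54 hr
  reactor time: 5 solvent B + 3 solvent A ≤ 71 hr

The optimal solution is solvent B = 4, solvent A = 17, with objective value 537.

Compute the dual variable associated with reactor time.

3

Check each constraint at x*: labor 54/54 (tight); reactor time 71/71 (tight).
Dual feasibility on the basic columns requires 5·y_labor + 5·y_reactor time = 45, 2·y_labor + 3·y_reactor time = 21.
This yields shadow prices y_labor = 6, y_reactor time = 3.
Shadow price of reactor time = 3.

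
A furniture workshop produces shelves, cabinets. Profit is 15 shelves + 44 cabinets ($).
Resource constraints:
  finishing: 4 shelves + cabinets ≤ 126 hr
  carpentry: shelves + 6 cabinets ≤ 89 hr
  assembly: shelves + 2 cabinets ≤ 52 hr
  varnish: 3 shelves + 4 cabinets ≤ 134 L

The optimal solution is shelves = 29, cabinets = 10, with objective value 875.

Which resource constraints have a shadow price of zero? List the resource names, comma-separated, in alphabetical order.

assembly, varnish

finishing: 126/126 (binding)
carpentry: 89/89 (binding)
assembly: 49/52 (slack 3)
varnish: 127/134 (slack 7)
By complementary slackness, a constraint with positive slack has shadow price 0 → assembly, varnish.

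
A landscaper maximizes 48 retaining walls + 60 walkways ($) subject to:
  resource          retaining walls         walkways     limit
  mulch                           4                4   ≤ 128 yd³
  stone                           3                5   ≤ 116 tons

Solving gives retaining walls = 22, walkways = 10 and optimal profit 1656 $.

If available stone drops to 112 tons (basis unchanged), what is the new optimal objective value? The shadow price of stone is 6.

Δb = -4, so new z* = 1656 + (6)·(-4) = 1656 − 24 = 1632.

1632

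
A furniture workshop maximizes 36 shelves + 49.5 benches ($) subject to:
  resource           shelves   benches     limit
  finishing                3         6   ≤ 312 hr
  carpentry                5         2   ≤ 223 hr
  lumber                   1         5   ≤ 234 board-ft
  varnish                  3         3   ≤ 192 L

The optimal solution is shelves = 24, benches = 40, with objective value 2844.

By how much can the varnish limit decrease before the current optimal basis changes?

Binding constraints: finishing, varnish. The basis is B = [[3,6],[3,3]] with det -9.
Per unit decrease in varnish, x* moves by d = (-0.6667, 0.3333).
The basis stays optimal until lumber becomes binding; allowable decrease = 10 L.

10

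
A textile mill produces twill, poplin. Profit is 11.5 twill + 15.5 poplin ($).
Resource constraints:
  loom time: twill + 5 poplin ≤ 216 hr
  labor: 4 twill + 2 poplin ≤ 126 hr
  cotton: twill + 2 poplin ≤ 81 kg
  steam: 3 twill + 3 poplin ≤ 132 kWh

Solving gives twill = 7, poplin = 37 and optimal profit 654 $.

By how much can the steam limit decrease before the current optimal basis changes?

10.5

Binding constraints: cotton, steam. The basis is B = [[1,2],[3,3]] with det -3.
Per unit decrease in steam, x* moves by d = (-0.6667, 0.3333).
The basis stays optimal until twill reaches 0; allowable decrease = 10.5 kWh.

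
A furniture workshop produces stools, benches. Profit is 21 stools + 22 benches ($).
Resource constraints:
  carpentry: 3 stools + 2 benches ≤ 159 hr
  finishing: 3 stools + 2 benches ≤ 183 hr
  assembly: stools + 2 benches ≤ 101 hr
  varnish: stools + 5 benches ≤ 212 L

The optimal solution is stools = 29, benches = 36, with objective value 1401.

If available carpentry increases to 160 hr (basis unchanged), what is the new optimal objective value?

Binding: carpentry and assembly. Non-binding: finishing (24 unused), varnish (3 unused).
Since finishing, varnish are not tight, their duals are 0.
The binding rows give the dual system: 3·y_carpentry + 1·y_assembly = 21 and 2·y_carpentry + 2·y_assembly = 22.
This yields shadow prices y_carpentry = 5, y_assembly = 6.
Δz = y_carpentry·Δb = 5 × (1) = 5, so new z* = 1401 + 5 = 1406.

1406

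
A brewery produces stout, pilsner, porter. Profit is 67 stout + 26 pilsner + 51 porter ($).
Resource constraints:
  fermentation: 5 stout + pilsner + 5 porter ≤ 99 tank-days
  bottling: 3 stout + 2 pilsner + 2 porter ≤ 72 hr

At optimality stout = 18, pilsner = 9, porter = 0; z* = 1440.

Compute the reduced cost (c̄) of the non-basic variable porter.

-7

Both fermentation and bottling are binding at x*.
The binding rows give the dual system: 5·y_fermentation + 3·y_bottling = 67 and 1·y_fermentation + 2·y_bottling = 26.
This yields shadow prices y_fermentation = 8, y_bottling = 9.
Reduced cost of porter: c₃ − yᵀa₃ = 51 − (8·5 + 9·2) = 51 − 58 = -7.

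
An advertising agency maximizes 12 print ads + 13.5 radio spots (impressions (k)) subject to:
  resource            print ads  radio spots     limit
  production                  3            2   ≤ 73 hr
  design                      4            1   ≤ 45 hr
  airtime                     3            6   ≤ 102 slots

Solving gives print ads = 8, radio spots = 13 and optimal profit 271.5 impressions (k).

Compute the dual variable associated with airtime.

2

Check each constraint at x*: production 50/73 (slack 23); design 45/45 (tight); airtime 102/102 (tight).
By complementary slackness, y = 0 for the non-binding constraint.
Dual feasibility on the basic columns requires 4·y_design + 3·y_airtime = 12, 1·y_design + 6·y_airtime = 13.5.
→ y_design = 1.5 and y_airtime = 2.
Shadow price of airtime = 2.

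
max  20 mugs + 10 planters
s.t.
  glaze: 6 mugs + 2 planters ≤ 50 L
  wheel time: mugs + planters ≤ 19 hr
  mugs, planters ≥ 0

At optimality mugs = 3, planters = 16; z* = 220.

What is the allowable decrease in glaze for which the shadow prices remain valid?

12

Binding constraints: glaze, wheel time. The basis is B = [[6,2],[1,1]] with det 4.
Per unit decrease in glaze, x* moves by d = (-0.25, 0.25).
The basis stays optimal until mugs reaches 0; allowable decrease = 12 L.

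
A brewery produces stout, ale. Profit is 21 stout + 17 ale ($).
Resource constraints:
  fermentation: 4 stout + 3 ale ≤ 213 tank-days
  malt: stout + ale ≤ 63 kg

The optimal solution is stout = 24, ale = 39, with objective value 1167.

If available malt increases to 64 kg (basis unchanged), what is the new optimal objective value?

1172

Both fermentation and malt are binding at x*.
Dual feasibility on the basic columns requires 4·y_fermentation + 1·y_malt = 21, 3·y_fermentation + 1·y_malt = 17.
→ y_fermentation = 4 and y_malt = 5.
Δz = y_malt·Δb = 5 × (1) = 5, so new z* = 1167 + 5 = 1172.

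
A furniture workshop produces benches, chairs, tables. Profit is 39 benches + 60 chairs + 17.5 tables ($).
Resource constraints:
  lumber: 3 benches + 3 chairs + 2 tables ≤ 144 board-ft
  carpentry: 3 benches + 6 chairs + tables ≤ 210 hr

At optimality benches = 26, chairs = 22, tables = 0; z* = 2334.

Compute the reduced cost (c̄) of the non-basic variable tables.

Check each constraint at x*: lumber 144/144 (tight); carpentry 210/210 (tight).
Dual feasibility on the basic columns requires 3·y_lumber + 3·y_carpentry = 39, 3·y_lumber + 6·y_carpentry = 60.
→ y_lumber = 6 and y_carpentry = 7.
Reduced cost of tables: c₃ − yᵀa₃ = 17.5 − (6·2 + 7·1) = 17.5 − 19 = -1.5.

-1.5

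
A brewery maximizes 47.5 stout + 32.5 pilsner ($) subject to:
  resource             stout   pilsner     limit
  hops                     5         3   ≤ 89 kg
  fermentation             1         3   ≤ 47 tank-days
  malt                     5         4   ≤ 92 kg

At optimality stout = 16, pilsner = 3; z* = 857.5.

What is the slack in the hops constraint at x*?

0

hops used = 5·16 + 3·3 = 89; slack = 89 − 89 = 0.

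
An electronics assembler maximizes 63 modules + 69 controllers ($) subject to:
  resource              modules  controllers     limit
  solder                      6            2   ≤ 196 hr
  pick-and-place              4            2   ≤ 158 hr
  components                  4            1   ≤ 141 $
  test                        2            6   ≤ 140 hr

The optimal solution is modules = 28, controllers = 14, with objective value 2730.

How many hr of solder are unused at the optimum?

0

solder used = 6·28 + 2·14 = 196; slack = 196 − 196 = 0.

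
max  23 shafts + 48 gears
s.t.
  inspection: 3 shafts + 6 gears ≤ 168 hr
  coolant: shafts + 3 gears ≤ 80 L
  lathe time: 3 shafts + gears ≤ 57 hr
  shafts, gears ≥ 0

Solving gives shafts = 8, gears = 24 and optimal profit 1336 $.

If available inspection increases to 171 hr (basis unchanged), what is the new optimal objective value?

Check each constraint at x*: inspection 168/168 (tight); coolant 80/80 (tight); lathe time 48/57 (slack 9).
By complementary slackness, y = 0 for the non-binding constraint.
From A_Bᵀ y = c: 3·y_inspection + 1·y_coolant = 23; 6·y_inspection + 3·y_coolant = 48.
This yields shadow prices y_inspection = 7, y_coolant = 2.
Δz = y_inspection·Δb = 7 × (3) = 21, so new z* = 1336 + 21 = 1357.

1357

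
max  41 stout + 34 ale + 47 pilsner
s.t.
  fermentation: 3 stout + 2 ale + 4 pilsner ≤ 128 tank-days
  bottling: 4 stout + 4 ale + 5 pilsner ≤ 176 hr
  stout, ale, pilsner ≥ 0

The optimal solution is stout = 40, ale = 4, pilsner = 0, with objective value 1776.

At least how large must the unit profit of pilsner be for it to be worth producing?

Both fermentation and bottling are binding at x*.
The binding rows give the dual system: 3·y_fermentation + 4·y_bottling = 41 and 2·y_fermentation + 4·y_bottling = 34.
Solving: y_fermentation = 7, y_bottling = 5.
pilsner enters the basis when its profit ≥ yᵀa₃ = 7·4 + 5·5 = 53.

53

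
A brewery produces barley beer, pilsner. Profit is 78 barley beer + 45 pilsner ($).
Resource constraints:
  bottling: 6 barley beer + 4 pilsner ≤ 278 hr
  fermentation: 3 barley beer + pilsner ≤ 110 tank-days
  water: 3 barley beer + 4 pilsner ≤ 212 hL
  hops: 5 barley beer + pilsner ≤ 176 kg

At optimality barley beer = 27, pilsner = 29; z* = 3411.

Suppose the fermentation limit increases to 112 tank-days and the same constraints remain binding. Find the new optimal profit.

Check each constraint at x*: bottling 278/278 (tight); fermentation 110/110 (tight); water 197/212 (slack 15); hops 164/176 (slack 12).
Since water, hops are not tight, their duals are 0.
Dual feasibility on the basic columns requires 6·y_bottling + 3·y_fermentation = 78, 4·y_bottling + 1·y_fermentation = 45.
This yields shadow prices y_bottling = 9.5, y_fermentation = 7.
Δz = y_fermentation·Δb = 7 × (2) = 14, so new z* = 3411 + 14 = 3425.

3425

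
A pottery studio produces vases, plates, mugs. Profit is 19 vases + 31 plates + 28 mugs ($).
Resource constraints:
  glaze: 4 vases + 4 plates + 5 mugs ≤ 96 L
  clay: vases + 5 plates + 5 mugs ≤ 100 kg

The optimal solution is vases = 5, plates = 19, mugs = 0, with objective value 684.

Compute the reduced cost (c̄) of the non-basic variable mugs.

-7

Check each constraint at x*: glaze 96/96 (tight); clay 100/100 (tight).
Dual feasibility on the basic columns requires 4·y_glaze + 1·y_clay = 19, 4·y_glaze + 5·y_clay = 31.
Solving: y_glaze = 4, y_clay = 3.
Reduced cost of mugs: c₃ − yᵀa₃ = 28 − (4·5 + 3·5) = 28 − 35 = -7.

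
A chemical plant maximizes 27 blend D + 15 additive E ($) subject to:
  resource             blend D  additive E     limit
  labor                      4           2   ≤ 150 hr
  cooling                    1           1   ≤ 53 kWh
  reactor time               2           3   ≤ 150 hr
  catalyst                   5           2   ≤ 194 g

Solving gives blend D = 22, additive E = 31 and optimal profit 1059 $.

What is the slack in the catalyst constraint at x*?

22

catalyst used = 5·22 + 2·31 = 172; slack = 194 − 172 = 22.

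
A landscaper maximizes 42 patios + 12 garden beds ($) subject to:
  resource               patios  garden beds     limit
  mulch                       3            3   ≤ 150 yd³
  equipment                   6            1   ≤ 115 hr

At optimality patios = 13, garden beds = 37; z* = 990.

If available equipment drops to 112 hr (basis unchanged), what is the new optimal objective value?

972

Check each constraint at x*: mulch 150/150 (tight); equipment 115/115 (tight).
From A_Bᵀ y = c: 3·y_mulch + 6·y_equipment = 42; 3·y_mulch + 1·y_equipment = 12.
→ y_mulch = 2 and y_equipment = 6.
Δz = y_equipment·Δb = 6 × (-3) = -18, so new z* = 990 − 18 = 972.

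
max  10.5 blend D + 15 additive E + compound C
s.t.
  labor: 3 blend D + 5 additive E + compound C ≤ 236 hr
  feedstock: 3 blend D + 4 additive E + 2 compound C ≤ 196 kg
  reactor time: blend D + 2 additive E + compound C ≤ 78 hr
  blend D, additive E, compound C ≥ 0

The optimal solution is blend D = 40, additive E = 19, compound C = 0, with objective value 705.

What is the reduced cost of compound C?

Binding: feedstock and reactor time. Non-binding: labor (21 unused).
By complementary slackness, y = 0 for the non-binding constraint.
Dual feasibility on the basic columns requires 3·y_feedstock + 1·y_reactor time = 10.5, 4·y_feedstock + 2·y_reactor time = 15.
This yields shadow prices y_feedstock = 3, y_reactor time = 1.5.
Reduced cost of compound C: c₃ − yᵀa₃ = 1 − (3·2 + 1.5·1) = 1 − 7.5 = -6.5.

-6.5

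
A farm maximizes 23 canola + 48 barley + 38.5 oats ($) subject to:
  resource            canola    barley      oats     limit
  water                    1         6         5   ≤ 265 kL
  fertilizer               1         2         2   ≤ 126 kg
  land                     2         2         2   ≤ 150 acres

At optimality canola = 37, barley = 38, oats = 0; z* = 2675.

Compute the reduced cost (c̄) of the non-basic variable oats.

-4.5

Check each constraint at x*: water 265/265 (tight); fertilizer 113/126 (slack 13); land 150/150 (tight).
Slack constraints have shadow price 0 (complementary slackness).
Dual feasibility on the basic columns requires 1·y_water + 2·y_land = 23, 6·y_water + 2·y_land = 48.
→ y_water = 5 and y_land = 9.
Reduced cost of oats: c₃ − yᵀa₃ = 38.5 − (5·5 + 9·2) = 38.5 − 43 = -4.5.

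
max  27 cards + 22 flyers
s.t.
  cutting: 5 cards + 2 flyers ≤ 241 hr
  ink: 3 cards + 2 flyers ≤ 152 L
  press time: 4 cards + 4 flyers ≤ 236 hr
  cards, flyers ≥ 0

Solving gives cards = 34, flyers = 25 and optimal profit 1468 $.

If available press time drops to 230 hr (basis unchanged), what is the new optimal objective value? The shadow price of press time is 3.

1450

Δb = -6, so new z* = 1468 + (3)·(-6) = 1468 − 18 = 1450.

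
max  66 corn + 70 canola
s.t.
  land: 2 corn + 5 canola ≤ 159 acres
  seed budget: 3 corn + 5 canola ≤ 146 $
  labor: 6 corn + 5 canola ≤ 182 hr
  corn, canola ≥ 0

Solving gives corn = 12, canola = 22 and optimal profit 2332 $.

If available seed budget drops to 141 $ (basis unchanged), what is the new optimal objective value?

Check each constraint at x*: land 134/159 (slack 25); seed budget 146/146 (tight); labor 182/182 (tight).
By complementary slackness, y = 0 for the non-binding constraint.
From A_Bᵀ y = c: 3·y_seed budget + 6·y_labor = 66; 5·y_seed budget + 5·y_labor = 70.
This yields shadow prices y_seed budget = 6, y_labor = 8.
Δz = y_seed budget·Δb = 6 × (-5) = -30, so new z* = 2332 − 30 = 2302.

2302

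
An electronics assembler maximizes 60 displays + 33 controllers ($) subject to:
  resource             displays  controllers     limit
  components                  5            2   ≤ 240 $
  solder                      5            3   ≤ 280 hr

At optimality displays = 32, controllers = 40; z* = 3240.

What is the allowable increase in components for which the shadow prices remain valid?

40

Binding constraints: components, solder. The basis is B = [[5,2],[5,3]] with det 5.
Per unit increase in components, x* moves by d = (0.6, -1).
The basis stays optimal until controllers reaches 0; allowable increase = 40 $.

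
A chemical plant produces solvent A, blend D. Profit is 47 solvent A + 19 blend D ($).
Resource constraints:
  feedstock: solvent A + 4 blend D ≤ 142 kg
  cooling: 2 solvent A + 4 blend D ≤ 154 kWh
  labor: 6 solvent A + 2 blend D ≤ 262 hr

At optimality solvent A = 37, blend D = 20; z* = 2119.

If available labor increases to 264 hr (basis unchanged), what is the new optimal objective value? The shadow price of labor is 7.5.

2134

Δb = 2, so new z* = 2119 + (7.5)·(2) = 2119 + 15 = 2134.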